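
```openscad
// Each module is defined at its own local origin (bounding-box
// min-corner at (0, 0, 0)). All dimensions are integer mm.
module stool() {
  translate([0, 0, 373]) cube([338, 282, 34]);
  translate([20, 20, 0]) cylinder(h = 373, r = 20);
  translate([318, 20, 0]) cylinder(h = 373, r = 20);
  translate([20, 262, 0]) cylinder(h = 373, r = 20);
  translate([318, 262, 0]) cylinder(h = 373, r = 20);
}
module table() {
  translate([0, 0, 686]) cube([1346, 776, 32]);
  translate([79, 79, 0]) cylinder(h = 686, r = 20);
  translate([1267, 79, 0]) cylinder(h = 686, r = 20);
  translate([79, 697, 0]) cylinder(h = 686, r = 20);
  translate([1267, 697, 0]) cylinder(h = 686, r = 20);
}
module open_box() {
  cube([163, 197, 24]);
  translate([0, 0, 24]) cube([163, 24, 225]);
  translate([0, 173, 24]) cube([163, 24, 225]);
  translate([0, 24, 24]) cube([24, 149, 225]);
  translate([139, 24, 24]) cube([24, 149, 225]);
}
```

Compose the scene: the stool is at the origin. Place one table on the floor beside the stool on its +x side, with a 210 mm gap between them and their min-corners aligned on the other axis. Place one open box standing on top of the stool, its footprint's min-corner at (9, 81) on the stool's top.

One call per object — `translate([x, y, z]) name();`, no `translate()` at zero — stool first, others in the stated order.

stool();
translate([548, 0, 0]) table();
translate([9, 81, 407]) open_box();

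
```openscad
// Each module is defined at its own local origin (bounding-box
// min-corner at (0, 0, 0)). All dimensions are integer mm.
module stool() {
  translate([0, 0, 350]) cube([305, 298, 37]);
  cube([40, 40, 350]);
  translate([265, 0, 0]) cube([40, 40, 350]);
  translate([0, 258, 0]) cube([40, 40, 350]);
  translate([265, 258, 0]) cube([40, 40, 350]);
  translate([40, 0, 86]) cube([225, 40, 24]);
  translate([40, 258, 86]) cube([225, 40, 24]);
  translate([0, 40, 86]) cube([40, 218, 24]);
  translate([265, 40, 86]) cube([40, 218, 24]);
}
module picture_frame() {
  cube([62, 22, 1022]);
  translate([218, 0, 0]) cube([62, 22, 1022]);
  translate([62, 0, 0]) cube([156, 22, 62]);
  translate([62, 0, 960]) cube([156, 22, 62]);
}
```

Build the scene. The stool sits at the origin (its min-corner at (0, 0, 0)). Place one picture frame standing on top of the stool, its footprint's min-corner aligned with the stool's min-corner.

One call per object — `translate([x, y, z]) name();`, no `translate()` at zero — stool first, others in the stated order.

stool();
translate([0, 0, 387]) picture_frame();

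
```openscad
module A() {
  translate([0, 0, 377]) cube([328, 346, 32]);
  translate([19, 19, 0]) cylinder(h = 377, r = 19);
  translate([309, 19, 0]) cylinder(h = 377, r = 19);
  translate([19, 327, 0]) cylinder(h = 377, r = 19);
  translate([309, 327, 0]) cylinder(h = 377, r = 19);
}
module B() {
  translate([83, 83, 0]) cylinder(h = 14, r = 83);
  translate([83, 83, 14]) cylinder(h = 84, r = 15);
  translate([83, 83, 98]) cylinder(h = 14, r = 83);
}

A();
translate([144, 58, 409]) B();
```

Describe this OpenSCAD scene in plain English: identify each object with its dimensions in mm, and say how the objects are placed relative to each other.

A is a simple wooden stool: a rectangular seat 328 mm (x) by 346 mm (y), 32 mm thick, top face at z = 409 mm, on four round legs, each 38 mm in diameter. The legs rest on z = 0, each leg's axis is inset half a diameter from the nearest pair of seat edges (so the leg's bounding box is flush with the corner).

B is a spool: two coaxial disc flanges of radius 83 mm and thickness 14 mm, joined by a core cylinder of radius 15 mm and height 84 mm. The lower flange rests on z = 0 and the three cylinders share a vertical axis.

The spool is on top of the stool.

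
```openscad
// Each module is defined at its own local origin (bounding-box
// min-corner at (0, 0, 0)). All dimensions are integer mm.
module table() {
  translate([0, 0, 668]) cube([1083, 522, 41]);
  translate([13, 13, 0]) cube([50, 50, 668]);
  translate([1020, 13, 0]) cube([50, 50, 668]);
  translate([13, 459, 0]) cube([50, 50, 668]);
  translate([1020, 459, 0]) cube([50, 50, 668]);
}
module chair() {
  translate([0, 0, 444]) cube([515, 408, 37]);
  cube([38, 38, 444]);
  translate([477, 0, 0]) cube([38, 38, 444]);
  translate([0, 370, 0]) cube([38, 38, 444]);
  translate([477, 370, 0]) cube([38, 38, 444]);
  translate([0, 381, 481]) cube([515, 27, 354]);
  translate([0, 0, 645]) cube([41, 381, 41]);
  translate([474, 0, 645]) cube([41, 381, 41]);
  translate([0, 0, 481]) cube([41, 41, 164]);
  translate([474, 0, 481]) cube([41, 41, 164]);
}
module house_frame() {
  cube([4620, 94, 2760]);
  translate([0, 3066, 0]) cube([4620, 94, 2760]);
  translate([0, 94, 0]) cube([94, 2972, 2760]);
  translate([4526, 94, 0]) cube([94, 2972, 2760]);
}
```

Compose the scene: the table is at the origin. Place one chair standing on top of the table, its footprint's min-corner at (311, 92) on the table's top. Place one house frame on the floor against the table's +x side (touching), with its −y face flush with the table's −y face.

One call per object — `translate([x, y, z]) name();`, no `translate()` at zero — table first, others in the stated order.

table();
translate([311, 92, 709]) chair();
translate([1083, 0, 0]) house_frame();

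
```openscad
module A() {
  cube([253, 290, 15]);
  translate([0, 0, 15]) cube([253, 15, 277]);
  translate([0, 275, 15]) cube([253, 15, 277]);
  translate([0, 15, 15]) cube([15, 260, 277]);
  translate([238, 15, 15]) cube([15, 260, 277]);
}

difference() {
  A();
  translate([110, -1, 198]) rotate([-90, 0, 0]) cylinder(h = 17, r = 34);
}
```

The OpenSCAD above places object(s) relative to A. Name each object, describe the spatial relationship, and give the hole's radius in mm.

A is an open box. The open box has a circular hole through its front wall. The hole's radius is 34 mm.

The subtracted cylinder has r = 34 mm.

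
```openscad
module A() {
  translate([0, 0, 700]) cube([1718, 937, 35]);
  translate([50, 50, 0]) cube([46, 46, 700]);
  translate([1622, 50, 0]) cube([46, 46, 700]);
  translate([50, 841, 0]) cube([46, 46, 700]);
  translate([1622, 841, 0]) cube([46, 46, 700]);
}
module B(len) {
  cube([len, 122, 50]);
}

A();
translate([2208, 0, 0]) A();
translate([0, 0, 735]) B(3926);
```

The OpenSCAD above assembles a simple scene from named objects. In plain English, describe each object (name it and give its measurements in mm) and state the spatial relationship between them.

A is a table with a 1718×937 mm rectangular top, 35 mm thick, top surface at z = 735 mm, supported by four 46×46 mm square legs, each inset 50 mm from the nearest pair of top edges, running from the floor.

B is a rectangular beam 3926 mm long (x), 122 mm deep (y), 50 mm thick (z).

The beam spans the tops of two tables placed 490 mm apart, resting at z = 735 mm.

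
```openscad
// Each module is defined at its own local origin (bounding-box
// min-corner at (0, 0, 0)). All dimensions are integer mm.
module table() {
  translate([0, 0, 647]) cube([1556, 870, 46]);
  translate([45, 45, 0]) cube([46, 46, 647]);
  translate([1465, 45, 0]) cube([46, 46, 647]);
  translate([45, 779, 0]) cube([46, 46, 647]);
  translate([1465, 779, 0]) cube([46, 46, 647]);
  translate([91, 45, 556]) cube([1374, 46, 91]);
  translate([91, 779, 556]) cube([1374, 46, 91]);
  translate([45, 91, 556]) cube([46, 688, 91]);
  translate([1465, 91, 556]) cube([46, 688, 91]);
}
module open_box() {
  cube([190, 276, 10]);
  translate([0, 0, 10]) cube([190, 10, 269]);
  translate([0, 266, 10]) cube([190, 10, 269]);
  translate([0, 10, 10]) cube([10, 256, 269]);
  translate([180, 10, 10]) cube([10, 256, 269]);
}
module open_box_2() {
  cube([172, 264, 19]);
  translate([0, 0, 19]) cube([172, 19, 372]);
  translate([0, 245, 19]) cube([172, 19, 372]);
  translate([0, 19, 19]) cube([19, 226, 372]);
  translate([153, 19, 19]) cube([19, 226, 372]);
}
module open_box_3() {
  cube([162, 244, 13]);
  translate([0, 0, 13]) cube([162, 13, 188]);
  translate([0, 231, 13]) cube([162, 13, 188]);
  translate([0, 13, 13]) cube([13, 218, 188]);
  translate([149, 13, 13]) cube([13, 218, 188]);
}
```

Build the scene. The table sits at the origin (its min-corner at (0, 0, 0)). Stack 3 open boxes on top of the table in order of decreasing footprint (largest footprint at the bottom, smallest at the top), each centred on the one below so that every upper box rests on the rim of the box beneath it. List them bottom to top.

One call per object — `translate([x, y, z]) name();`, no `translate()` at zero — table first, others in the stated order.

table();
translate([683, 297, 693]) open_box();
translate([692, 303, 972]) open_box_2();
translate([697, 313, 1363]) open_box_3();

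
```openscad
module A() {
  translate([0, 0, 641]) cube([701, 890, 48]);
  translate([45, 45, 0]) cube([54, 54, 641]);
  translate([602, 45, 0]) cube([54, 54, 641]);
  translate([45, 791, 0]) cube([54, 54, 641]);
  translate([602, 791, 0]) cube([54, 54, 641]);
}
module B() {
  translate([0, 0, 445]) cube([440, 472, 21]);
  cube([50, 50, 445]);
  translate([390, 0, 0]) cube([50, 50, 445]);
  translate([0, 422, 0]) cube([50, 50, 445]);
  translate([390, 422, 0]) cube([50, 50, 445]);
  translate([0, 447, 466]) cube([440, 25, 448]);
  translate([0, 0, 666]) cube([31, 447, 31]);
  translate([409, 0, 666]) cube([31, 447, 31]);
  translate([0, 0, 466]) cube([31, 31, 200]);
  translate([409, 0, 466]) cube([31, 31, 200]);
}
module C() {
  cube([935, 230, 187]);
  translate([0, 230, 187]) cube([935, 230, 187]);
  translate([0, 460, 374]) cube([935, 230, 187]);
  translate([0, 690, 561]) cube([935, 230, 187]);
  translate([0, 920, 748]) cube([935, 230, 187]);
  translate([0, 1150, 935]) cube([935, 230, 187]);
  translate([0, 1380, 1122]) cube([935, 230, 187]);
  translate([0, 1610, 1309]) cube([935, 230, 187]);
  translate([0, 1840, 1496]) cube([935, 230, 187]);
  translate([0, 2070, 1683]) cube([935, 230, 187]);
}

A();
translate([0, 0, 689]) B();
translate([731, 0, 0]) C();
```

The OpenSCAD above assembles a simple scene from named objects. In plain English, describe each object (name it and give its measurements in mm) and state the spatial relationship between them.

A is a table with a 701×890 mm rectangular top, 48 mm thick, top surface at z = 689 mm, supported by four 54×54 mm square legs, each inset 45 mm from the nearest pair of top edges, running from the floor.

B is a chair. The seat is a 440×472×21 mm slab with its top at z = 466 mm, on four 50×50 mm corner legs (flush with the seat edges, standing on z = 0). A flat backrest 25 mm thick, 448 mm tall, spans the full seat width and rises from the seat top along its +y edge, rear face flush with the rear of the seat. Two armrests of 31×31 mm section run along each side from the seat's front edge to the front of the backrest, top faces 231 mm above the seat top and outer faces flush with the seat's x-edges; a 31×31 mm post under the front of each armrest stands on the seat at the front corner.

C is a straight staircase of 10 solid steps. Each step is 935 mm wide (x), 230 mm deep (y, the going) and 187 mm tall (the rise). The first step rests on the floor; each subsequent step sits one going further in +y and one rise higher in +z, directly behind and above the previous step with no overlap.

The chair is on top of the table. The staircase is on the floor beside the table on its +x side.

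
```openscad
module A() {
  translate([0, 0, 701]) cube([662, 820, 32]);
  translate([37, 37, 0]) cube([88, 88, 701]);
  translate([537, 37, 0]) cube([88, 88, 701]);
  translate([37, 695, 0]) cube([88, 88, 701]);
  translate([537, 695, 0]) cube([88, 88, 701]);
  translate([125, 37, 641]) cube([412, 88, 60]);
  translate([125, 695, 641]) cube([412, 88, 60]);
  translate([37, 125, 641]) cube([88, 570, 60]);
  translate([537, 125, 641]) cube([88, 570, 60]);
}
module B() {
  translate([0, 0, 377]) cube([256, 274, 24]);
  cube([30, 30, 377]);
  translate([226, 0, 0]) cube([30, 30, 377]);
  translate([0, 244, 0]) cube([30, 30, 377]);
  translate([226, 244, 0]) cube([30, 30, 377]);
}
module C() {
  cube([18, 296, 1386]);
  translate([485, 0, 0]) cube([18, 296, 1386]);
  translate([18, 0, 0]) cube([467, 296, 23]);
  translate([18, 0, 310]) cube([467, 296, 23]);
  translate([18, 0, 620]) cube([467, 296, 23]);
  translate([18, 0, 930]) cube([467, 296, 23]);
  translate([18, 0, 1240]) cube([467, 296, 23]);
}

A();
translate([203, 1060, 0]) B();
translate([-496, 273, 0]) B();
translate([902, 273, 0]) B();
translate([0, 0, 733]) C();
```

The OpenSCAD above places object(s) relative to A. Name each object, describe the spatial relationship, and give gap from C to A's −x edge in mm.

A is a table. B is a stool. C is a bookshelf. Three stools sit around the table at the +y, −x, +x sides. The bookshelf is on top of the table. The gap from the bookshelf to the table's −x edge is 0 mm.

The bookshelf's min-x is at 0; the table's min-x is 0; gap = 0 mm.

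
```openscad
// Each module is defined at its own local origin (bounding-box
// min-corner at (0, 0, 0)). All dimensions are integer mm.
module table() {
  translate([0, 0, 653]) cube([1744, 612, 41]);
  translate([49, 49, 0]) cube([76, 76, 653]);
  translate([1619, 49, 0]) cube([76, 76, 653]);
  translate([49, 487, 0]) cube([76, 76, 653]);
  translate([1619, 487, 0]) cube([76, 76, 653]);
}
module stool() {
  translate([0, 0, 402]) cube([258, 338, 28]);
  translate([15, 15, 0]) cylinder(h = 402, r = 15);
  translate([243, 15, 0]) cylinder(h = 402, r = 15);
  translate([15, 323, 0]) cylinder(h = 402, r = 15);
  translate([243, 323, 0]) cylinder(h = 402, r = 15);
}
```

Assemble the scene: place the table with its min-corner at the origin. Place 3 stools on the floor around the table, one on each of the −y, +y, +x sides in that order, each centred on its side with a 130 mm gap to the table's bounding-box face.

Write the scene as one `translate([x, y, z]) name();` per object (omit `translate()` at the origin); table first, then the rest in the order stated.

table();
translate([743, -468, 0]) stool();
translate([743, 742, 0]) stool();
translate([1874, 137, 0]) stool();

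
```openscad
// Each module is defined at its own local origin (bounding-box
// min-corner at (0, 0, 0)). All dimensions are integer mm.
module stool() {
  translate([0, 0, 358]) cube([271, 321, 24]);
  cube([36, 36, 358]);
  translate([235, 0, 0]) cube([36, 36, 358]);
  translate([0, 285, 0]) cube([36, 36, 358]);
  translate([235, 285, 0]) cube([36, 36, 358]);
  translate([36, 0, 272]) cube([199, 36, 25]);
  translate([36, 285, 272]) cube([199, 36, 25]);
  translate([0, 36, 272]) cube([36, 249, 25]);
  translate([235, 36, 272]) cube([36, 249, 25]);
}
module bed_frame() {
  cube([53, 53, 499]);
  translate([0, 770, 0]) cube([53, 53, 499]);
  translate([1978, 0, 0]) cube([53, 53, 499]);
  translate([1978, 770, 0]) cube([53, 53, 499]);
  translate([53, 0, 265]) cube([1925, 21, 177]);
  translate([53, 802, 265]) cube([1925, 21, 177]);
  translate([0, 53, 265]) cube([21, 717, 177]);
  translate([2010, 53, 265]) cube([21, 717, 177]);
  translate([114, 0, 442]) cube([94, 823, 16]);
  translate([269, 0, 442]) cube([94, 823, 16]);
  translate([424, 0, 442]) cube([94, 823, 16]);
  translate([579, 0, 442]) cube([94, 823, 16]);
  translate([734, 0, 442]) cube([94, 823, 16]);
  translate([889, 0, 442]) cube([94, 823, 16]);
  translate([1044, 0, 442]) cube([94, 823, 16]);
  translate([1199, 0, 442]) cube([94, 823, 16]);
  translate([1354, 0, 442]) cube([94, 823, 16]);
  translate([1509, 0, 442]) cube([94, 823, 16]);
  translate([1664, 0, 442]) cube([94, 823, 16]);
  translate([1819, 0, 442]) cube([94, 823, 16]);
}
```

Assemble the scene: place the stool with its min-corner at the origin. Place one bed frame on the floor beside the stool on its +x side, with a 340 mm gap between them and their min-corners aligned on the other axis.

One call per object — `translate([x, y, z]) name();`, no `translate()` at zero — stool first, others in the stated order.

stool();
translate([611, 0, 0]) bed_frame();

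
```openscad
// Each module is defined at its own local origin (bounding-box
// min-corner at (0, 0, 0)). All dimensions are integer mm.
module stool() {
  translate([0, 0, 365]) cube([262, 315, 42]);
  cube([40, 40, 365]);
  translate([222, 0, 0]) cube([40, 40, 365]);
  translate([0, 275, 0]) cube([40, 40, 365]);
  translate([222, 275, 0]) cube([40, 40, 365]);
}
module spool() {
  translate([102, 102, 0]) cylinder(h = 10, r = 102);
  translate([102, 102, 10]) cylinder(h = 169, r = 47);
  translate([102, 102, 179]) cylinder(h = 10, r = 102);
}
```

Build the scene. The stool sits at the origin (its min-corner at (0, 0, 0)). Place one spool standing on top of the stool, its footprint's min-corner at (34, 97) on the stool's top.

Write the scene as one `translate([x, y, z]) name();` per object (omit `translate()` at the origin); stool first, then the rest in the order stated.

stool();
translate([34, 97, 407]) spool();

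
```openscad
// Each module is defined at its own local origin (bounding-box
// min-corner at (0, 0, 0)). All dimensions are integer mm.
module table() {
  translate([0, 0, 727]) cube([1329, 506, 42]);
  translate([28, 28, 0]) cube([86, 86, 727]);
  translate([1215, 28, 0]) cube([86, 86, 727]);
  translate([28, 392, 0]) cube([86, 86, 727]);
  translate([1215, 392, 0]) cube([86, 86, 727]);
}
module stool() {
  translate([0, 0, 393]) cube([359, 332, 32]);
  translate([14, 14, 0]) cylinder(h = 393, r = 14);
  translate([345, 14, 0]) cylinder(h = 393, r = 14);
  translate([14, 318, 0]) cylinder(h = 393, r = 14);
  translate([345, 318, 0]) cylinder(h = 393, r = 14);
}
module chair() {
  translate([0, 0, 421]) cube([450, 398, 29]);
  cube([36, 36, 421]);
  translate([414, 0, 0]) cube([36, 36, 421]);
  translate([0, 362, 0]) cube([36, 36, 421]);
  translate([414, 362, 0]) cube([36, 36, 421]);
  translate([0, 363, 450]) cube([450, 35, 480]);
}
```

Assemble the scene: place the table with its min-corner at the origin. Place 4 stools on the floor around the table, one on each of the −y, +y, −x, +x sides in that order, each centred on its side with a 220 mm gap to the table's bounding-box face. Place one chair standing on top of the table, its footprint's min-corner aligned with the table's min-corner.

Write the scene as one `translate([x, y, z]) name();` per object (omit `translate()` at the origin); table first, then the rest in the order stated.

table();
translate([485, -552, 0]) stool();
translate([485, 726, 0]) stool();
translate([-579, 87, 0]) stool();
translate([1549, 87, 0]) stool();
translate([0, 0, 769]) chair();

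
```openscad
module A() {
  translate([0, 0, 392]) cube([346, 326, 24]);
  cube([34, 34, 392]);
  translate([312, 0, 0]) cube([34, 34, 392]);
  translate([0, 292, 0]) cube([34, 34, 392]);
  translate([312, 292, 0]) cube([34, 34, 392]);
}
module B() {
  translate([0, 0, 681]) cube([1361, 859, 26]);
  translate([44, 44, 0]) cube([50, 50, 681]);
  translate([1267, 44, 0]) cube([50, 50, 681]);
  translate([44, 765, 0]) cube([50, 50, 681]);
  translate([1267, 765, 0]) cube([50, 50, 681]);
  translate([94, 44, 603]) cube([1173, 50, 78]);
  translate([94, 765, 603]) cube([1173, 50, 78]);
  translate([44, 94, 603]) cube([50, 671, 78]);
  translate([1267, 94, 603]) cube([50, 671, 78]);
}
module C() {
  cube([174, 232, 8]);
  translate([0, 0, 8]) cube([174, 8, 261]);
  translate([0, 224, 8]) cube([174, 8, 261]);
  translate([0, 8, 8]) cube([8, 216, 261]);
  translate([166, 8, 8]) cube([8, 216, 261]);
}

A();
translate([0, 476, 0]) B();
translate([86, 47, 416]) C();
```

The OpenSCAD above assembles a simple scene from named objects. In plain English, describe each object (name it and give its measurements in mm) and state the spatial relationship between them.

A is a simple wooden stool: a rectangular seat 346 mm (x) by 326 mm (y), 24 mm thick, top face at z = 416 mm, on four square legs, each 34×34 mm in cross-section. The legs rest on z = 0, each flush with a corner of the seat.

B is a rectangular dining table. The top is 1361×859×26 mm with its upper surface at z = 707 mm. It stands on four 50×50 mm square legs, each inset 44 mm from the nearest pair of top edges, running from the floor to the underside of the top. Four apron rails, 50 mm thick and 78 mm tall, run between adjacent legs with their top edges flush with the underside of the top and their outer faces flush with the legs' outer faces.

C is an open storage box with external size 174×232×269 mm and wall thickness 8 mm (the base is also 8 mm thick). The base covers the whole footprint; the four walls stand on the base, with the y-facing walls full-width and the x-facing walls fitting between their inner faces.

The table is on the floor beside the stool on its +y side. The open box is on top of the stool, centred.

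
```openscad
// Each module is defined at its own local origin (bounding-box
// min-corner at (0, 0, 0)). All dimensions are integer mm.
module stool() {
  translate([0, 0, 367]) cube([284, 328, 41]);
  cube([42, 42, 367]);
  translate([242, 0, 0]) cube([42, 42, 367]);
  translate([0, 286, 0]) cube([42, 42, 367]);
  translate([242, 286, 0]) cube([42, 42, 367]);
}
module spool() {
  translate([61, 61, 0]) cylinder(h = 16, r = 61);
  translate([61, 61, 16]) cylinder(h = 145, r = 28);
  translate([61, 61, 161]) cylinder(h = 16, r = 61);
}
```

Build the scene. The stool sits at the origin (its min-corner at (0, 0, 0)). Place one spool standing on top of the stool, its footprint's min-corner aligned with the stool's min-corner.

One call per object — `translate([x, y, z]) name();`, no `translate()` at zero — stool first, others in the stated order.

stool();
translate([0, 0, 408]) spool();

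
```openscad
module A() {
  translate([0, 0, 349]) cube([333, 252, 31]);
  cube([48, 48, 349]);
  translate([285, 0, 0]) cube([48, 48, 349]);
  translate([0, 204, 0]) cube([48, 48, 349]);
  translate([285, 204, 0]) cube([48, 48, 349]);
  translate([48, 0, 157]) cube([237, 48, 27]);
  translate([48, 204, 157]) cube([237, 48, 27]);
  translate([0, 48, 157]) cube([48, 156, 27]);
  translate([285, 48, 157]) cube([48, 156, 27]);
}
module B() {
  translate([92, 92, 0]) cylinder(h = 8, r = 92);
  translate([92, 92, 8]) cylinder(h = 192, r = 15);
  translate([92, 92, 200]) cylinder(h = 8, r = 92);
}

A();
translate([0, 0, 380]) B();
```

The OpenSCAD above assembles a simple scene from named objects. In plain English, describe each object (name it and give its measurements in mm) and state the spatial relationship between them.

A is a simple wooden stool: a rectangular seat 333 mm (x) by 252 mm (y), 31 mm thick, top face at z = 380 mm, on four square legs, each 48×48 mm in cross-section. The legs rest on z = 0, each flush with a corner of the seat. Four stretchers, 48 mm wide and 27 mm tall, connect adjacent legs with their undersides at z = 157 mm, each running between the inner faces of the legs it joins and aligned with the legs' outer faces on the other axis.

B is a spool: two coaxial disc flanges of radius 92 mm and thickness 8 mm, joined by a core cylinder of radius 15 mm and height 192 mm. The lower flange rests on z = 0 and the three cylinders share a vertical axis.

The spool is on top of the stool.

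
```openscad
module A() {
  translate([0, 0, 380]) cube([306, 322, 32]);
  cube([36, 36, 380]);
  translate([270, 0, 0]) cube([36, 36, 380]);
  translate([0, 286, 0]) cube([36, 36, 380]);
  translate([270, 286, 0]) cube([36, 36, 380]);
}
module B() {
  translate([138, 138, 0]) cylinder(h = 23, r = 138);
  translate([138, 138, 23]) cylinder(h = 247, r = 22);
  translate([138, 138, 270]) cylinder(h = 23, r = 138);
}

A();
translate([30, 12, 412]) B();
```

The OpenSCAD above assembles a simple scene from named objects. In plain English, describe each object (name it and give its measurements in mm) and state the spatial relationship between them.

A is a four-legged stool. The seat is a 306×322×32 mm slab whose top surface is at z = 412 mm; four square legs, each 36×36 mm in cross-section, run from the floor (z = 0) to the underside of the seat, each flush with a corner of the seat.

B is a spool: two coaxial disc flanges of radius 138 mm and thickness 23 mm, joined by a core cylinder of radius 22 mm and height 247 mm. The lower flange rests on z = 0 and the three cylinders share a vertical axis.

The spool is on top of the stool.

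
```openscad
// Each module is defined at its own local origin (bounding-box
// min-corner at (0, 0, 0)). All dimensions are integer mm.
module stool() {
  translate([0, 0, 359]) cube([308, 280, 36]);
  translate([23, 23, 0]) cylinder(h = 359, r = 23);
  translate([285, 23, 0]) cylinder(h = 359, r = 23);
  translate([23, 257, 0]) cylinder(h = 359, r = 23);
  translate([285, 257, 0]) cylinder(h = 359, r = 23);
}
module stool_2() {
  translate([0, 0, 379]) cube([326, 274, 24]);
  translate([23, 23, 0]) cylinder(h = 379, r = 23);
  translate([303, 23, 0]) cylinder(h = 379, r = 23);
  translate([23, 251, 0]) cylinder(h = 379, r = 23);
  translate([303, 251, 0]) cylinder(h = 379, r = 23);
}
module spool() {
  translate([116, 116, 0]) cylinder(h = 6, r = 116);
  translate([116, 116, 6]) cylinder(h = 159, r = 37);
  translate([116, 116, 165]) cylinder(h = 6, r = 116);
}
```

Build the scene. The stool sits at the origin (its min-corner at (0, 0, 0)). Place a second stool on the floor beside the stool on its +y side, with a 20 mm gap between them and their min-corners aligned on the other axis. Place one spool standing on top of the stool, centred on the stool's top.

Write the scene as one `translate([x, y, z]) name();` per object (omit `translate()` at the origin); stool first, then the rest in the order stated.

stool();
translate([0, 300, 0]) stool_2();
translate([38, 24, 395]) spool();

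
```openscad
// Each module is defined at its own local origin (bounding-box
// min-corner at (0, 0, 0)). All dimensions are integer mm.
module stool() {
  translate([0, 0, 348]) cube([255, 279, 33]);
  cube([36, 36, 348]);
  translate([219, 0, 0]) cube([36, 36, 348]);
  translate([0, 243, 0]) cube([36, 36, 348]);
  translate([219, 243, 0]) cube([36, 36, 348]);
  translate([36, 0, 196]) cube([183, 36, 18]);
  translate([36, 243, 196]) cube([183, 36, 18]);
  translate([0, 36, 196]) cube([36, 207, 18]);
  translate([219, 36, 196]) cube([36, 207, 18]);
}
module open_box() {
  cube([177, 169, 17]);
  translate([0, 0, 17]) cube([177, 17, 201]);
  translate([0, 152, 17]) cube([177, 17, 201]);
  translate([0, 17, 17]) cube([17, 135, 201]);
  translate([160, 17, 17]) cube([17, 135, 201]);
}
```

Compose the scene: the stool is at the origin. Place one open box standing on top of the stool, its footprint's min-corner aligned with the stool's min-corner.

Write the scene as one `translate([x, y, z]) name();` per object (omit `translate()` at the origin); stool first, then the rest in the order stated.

stool();
translate([0, 0, 381]) open_box();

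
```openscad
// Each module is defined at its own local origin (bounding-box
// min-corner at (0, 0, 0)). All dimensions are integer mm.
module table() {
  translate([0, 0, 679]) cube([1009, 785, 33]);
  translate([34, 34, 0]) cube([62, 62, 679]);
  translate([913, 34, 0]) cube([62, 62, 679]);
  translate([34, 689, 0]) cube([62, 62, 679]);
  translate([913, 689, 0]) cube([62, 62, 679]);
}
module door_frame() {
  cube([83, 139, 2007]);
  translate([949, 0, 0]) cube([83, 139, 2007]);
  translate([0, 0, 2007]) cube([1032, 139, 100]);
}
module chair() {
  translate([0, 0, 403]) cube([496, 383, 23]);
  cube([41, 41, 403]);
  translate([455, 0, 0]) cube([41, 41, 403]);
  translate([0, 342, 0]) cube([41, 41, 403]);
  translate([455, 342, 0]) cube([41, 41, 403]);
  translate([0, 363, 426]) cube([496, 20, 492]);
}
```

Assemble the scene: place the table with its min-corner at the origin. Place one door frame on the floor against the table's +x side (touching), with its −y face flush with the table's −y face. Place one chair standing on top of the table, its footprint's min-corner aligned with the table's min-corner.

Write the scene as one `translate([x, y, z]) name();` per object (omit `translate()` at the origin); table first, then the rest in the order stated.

table();
translate([1009, 0, 0]) door_frame();
translate([0, 0, 712]) chair();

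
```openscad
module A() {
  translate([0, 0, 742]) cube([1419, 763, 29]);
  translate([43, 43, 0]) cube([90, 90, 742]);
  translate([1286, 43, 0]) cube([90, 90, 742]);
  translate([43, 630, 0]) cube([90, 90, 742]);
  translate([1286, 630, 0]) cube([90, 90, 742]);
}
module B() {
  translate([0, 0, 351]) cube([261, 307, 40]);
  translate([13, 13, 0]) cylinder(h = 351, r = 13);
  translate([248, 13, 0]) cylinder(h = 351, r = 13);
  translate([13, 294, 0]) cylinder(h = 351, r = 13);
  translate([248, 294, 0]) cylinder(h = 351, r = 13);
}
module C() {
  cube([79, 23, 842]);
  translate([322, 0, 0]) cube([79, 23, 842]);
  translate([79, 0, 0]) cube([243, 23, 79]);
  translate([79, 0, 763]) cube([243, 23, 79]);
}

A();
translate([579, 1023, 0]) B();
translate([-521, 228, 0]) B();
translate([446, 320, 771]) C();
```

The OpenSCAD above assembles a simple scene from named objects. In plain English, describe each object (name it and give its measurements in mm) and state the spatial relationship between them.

A is a table with a 1419×763 mm rectangular top, 29 mm thick, top surface at z = 771 mm, supported by four 90×90 mm square legs, each inset 43 mm from the nearest pair of top edges, running from the floor.

B is a simple wooden stool: a rectangular seat 261 mm (x) by 307 mm (y), 40 mm thick, top face at z = 391 mm, on four round legs, each 26 mm in diameter. The legs rest on z = 0, each leg's axis is inset half a diameter from the nearest pair of seat edges (so the leg's bounding box is flush with the corner).

C is a picture frame with a 243×684 mm rectangular opening (x by z) and a uniform 79 mm border on every side. Frame depth is 23 mm along y. It is built from two vertical stiles running the full outside height and two horizontal rails spanning the gap between the stiles.

Two stools sit around the table at the +y, −x sides. The picture frame is on top of the table.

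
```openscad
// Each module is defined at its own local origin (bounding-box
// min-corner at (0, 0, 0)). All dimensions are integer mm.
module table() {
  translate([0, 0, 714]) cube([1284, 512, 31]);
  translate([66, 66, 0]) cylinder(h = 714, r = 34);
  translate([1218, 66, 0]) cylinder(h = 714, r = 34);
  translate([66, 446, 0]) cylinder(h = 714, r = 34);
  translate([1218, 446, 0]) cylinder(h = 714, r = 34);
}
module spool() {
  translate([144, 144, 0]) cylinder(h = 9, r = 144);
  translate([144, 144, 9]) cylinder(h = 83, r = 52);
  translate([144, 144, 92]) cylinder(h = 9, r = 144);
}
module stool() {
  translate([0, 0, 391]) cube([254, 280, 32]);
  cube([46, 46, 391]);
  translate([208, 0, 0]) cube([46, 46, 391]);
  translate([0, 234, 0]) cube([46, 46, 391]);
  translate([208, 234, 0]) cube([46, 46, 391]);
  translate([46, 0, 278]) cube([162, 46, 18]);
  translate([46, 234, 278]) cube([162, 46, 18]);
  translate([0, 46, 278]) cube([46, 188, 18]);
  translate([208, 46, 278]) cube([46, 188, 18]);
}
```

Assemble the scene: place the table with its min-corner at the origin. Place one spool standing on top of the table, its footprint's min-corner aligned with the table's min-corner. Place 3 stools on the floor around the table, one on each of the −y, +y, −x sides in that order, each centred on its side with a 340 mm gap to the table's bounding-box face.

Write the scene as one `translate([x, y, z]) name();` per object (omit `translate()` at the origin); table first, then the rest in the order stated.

table();
translate([0, 0, 745]) spool();
translate([515, -620, 0]) stool();
translate([515, 852, 0]) stool();
translate([-594, 116, 0]) stool();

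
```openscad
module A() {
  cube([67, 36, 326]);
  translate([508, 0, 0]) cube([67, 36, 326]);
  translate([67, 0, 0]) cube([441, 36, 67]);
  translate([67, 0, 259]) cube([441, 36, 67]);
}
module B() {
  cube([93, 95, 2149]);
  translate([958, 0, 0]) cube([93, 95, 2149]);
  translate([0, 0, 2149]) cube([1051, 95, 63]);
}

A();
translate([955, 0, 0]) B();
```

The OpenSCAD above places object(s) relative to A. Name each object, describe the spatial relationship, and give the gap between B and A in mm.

The door frame's nearest face is 380 mm from the picture frame's +x face.

A is a picture frame. B is a door frame. The door frame is on the floor beside the picture frame on its +x side. The gap between the door frame and the picture frame is 380 mm.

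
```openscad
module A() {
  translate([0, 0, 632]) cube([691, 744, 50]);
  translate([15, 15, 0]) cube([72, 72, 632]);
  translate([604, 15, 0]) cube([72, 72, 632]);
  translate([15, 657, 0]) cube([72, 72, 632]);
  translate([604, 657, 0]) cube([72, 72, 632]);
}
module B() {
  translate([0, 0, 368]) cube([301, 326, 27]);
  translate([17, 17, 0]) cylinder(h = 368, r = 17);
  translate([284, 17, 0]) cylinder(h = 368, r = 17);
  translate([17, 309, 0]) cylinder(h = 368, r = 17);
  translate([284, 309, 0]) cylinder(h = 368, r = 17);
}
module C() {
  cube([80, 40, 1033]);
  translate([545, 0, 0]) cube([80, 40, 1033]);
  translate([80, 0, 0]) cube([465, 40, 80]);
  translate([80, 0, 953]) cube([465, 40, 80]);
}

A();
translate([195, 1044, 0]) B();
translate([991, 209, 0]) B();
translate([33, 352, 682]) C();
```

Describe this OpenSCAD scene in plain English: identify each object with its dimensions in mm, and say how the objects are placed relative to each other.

A is a table: top 691 mm (x) × 744 mm (y), 50 mm thick, upper face at z = 682 mm, on four 72×72 mm square legs, each inset 15 mm from the nearest pair of top edges, running from z = 0 to the bottom of the top.

B is a four-legged stool. The seat is a 301×326×27 mm slab whose top surface is at z = 395 mm; four round legs, each 34 mm in diameter, run from the floor (z = 0) to the underside of the seat, each leg's axis is inset half a diameter from the nearest pair of seat edges (so the leg's bounding box is flush with the corner).

C is a rectangular picture frame lying in the x–z plane (depth along y). The opening is 465 mm wide (x) by 873 mm tall (z), surrounded by a border 80 mm wide on all four sides. The frame is 40 mm deep and is made of two full-height vertical stiles with two horizontal rails fitted between them.

Two stools sit around the table at the +y, +x sides. The picture frame is on top of the table, centred.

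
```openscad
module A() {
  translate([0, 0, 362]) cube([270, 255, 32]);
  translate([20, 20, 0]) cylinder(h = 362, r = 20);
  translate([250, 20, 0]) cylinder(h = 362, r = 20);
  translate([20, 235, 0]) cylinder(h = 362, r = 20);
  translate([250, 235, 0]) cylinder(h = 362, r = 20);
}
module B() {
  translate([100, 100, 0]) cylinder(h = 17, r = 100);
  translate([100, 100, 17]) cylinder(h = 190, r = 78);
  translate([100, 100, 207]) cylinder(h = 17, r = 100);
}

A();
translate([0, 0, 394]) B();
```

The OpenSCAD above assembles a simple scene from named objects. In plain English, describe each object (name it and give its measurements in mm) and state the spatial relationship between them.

A is a four-legged stool. The seat is 270×255 mm, 32 mm thick, top at z = 394 mm. It stands on four round legs, each 40 mm in diameter, from z = 0 to the seat underside, each leg's axis is inset half a diameter from the nearest pair of seat edges (so the leg's bounding box is flush with the corner).

B is a spool: two coaxial disc flanges of radius 100 mm and thickness 17 mm, joined by a core cylinder of radius 78 mm and height 190 mm. The lower flange rests on z = 0 and the three cylinders share a vertical axis.

The spool is on top of the stool.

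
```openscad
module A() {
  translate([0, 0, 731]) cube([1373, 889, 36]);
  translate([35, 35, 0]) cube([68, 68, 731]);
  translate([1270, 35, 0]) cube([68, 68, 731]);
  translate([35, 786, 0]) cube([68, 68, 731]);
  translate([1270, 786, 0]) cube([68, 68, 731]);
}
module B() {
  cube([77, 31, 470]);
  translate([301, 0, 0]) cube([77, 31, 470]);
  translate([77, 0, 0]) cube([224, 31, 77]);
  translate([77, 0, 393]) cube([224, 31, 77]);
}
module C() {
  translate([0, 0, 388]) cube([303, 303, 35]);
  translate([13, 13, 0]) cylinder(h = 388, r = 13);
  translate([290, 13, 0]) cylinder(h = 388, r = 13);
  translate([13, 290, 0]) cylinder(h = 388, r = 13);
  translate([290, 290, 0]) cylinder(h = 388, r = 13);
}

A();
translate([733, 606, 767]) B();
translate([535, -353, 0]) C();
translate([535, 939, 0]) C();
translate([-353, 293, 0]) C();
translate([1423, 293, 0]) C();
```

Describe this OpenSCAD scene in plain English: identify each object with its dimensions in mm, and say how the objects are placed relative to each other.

A is a table with a 1373×889 mm rectangular top, 36 mm thick, top surface at z = 767 mm, supported by four 68×68 mm square legs, each inset 35 mm from the nearest pair of top edges, running from the floor.

B is a rectangular picture frame lying in the x–z plane (depth along y). The opening is 224 mm wide (x) by 316 mm tall (z), surrounded by a border 77 mm wide on all four sides. The frame is 31 mm deep and is made of two full-height vertical stiles with two horizontal rails fitted between them.

C is a simple wooden stool: a rectangular seat 303 mm (x) by 303 mm (y), 35 mm thick, top face at z = 423 mm, on four round legs, each 26 mm in diameter. The legs rest on z = 0, each leg's axis is inset half a diameter from the nearest pair of seat edges (so the leg's bounding box is flush with the corner).

The picture frame is on top of the table. Four stools sit around the table at the −y, +y, −x, +x sides.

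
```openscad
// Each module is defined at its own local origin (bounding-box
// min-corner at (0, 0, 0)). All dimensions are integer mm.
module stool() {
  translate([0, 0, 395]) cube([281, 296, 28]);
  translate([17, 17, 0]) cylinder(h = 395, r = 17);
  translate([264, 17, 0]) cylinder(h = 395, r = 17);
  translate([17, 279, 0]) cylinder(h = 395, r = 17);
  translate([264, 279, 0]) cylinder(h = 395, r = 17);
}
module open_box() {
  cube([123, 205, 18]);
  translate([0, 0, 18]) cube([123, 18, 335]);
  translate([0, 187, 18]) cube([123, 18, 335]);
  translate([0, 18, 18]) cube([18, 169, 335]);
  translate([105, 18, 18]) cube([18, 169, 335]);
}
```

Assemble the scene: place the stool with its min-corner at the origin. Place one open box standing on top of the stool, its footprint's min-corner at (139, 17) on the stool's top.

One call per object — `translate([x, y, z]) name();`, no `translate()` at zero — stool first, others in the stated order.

stool();
translate([139, 17, 423]) open_box();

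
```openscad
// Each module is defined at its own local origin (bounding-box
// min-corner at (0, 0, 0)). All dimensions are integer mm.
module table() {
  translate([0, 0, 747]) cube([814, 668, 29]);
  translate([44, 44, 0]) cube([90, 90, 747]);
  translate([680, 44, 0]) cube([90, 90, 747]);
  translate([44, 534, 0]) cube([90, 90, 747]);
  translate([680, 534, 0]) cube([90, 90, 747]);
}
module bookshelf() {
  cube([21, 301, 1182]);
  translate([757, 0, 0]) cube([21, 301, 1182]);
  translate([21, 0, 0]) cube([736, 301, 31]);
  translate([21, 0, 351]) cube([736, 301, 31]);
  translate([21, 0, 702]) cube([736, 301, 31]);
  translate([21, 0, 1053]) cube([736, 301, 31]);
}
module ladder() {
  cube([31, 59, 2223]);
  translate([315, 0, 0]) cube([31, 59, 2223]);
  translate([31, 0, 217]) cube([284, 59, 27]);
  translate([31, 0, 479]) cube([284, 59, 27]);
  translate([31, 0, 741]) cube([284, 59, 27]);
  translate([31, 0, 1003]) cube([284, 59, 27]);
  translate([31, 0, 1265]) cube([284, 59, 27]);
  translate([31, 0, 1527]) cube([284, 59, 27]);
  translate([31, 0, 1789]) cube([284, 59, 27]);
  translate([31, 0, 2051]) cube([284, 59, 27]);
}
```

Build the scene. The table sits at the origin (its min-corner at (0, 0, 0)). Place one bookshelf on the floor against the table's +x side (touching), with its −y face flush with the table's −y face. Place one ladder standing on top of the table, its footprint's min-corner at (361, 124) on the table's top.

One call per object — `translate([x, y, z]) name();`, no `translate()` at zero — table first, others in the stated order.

table();
translate([814, 0, 0]) bookshelf();
translate([361, 124, 776]) ladder();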